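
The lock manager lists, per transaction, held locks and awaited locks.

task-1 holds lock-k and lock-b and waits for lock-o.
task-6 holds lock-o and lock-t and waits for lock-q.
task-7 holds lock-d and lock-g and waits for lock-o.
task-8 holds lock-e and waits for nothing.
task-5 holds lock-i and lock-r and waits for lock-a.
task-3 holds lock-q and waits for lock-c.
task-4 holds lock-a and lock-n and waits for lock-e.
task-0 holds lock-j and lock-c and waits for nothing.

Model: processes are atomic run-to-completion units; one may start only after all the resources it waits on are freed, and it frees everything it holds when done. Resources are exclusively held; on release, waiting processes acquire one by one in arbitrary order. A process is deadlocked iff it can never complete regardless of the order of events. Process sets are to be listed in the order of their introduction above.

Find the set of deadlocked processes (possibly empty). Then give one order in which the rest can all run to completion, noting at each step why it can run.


No process is deadlocked.
Key observation: there is no circular wait here — follow any chain and it reaches a process that is free to run now.
A valid finishing order for the others: task-0, task-8, task-4, task-3, task-6, task-5, task-1, task-7.
Check, step by step:
  run task-0 (it waits on nothing); releases lock-j and lock-c
  run task-8 (it waits on nothing); releases lock-e
  task-4: everything it awaited (lock-e) is free; runs, freeing lock-a and lock-n
  task-3: everything it awaited (lock-c) is free; runs, freeing lock-q
  task-6: everything it awaited (lock-q) is free; runs, freeing lock-o and lock-t
  task-5: everything it awaited (lock-a) is free; runs, freeing lock-i and lock-r
  task-1: everything it awaited (lock-o) is free; runs, freeing lock-k and lock-b
  task-7: everything it awaited (lock-o) is free; runs, freeing lock-d and lock-g


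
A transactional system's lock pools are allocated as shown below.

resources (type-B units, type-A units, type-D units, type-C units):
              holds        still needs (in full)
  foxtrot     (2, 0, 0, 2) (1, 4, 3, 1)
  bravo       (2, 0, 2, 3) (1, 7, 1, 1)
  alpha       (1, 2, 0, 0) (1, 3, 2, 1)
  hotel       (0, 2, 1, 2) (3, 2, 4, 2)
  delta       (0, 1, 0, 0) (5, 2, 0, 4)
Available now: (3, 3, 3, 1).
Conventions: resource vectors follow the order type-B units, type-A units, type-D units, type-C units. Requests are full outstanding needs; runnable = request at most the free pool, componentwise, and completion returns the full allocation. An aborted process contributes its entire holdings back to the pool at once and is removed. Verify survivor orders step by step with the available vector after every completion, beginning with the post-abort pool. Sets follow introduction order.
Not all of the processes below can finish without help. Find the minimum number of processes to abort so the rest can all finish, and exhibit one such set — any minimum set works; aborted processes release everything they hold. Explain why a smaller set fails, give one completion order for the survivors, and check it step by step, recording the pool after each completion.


The answer: abort bravo.
Key observation: aborting bravo returns (2, 0, 2, 3), and hotel — hopeless before — runs at step 2 with the returned capacity in the pool.
Minimality: the empty abort set fails — the state is deadlocked as it stands.
The survivors complete as alpha, hotel, foxtrot, delta. Step-by-step check (starting from the post-abort pool):
  pool = (5, 3, 5, 4)
  alpha: need (1, 3, 2, 1) fits (5, 3, 5, 4); releases (1, 2, 0, 0), pool now (6, 5, 5, 4)
  hotel: need (3, 2, 4, 2) fits (6, 5, 5, 4); releases (0, 2, 1, 2), pool now (6, 7, 6, 6)
  foxtrot: need (1, 4, 3, 1) fits (6, 7, 6, 6); releases (2, 0, 0, 2), pool now (8, 7, 6, 8)
  delta: need (5, 2, 0, 4) fits (8, 7, 6, 8); releases (0, 1, 0, 0), pool now (8, 8, 6, 8)


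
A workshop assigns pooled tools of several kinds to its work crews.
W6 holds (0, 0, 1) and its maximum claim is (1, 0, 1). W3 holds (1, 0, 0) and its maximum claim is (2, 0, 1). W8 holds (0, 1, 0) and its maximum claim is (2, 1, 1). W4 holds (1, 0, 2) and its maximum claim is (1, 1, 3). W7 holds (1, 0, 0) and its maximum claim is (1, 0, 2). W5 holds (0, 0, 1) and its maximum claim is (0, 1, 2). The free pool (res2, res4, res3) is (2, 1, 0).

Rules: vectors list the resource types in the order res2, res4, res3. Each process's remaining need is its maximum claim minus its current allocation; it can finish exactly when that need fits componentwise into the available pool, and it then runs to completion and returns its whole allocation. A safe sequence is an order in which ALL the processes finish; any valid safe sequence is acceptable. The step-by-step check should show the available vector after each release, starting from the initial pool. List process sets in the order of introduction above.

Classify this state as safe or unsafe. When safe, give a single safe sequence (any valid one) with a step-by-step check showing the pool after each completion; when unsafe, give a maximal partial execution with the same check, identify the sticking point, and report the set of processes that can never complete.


SAFE. One safe sequence: W6, W4, W7, W8, W3, W5.
Key observation: reading the order forward, W4 is the first process whose need (0, 1, 1) meets the free pool (2, 1, 1) exactly on a resource it requests.
Step-by-step check:
  pool = (2, 1, 0)
  run W6 (needs (1, 0, 0), free (2, 1, 0)); after release of (0, 0, 1) the pool is (2, 1, 1)
  run W4 (needs (0, 1, 1), free (2, 1, 1)); after release of (1, 0, 2) the pool is (3, 1, 3)
  run W7 (needs (0, 0, 2), free (3, 1, 3)); after release of (1, 0, 0) the pool is (4, 1, 3)
  run W8 (needs (2, 0, 1), free (4, 1, 3)); after release of (0, 1, 0) the pool is (4, 2, 3)
  run W3 (needs (1, 0, 1), free (4, 2, 3)); after release of (1, 0, 0) the pool is (5, 2, 3)
  run W5 (needs (0, 1, 1), free (5, 2, 3)); after release of (0, 0, 1) the pool is (5, 2, 4)


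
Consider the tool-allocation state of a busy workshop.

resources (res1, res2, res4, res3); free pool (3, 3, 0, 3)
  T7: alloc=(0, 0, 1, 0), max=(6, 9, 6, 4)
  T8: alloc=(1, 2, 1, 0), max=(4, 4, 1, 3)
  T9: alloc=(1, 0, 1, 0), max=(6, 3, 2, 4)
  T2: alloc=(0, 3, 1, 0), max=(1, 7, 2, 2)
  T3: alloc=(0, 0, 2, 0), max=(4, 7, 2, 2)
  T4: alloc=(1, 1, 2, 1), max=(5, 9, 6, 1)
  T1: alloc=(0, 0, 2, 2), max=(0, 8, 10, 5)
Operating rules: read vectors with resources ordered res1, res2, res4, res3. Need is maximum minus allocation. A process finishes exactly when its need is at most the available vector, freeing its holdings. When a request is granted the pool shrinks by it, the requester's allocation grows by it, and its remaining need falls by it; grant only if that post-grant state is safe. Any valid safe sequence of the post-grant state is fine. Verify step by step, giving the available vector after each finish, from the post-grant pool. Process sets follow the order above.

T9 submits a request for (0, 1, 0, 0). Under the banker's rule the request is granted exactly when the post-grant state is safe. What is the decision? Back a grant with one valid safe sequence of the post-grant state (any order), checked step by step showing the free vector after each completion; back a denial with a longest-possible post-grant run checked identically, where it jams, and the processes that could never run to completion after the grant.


DENY — the pretend-granted state is unsafe.
Key observation: after T8, T2, T3 the pool peaks at (4, 7, 4, 3), and each blocked process is short somewhere: T7 on res1, res2, res4, res3; T9 on res1, res3; T4 on res2; T1 on res2, res4.
On the post-grant state, T8, T2, T3 is a maximal run — nothing extends it. Check, step by step:
  pool = (3, 2, 0, 3)
  T8 needs (3, 2, 0, 3) <= (3, 2, 0, 3) -> finishes; pool += (1, 2, 1, 0) = (4, 4, 1, 3)
  T2 needs (1, 4, 1, 2) <= (4, 4, 1, 3) -> finishes; pool += (0, 3, 1, 0) = (4, 7, 2, 3)
  T3 needs (4, 7, 0, 2) <= (4, 7, 2, 3) -> finishes; pool += (0, 0, 2, 0) = (4, 7, 4, 3)
  blocked: T7 wants (6, 9, 5, 4), pool (4, 7, 4, 3) — not enough res1, res2, res4 and res3
  blocked: T9 wants (5, 2, 1, 4), pool (4, 7, 4, 3) — not enough res1 and res3
  blocked: T4 wants (4, 8, 4, 0), pool (4, 7, 4, 3) — not enough res2
  blocked: T1 wants (0, 8, 8, 3), pool (4, 7, 4, 3) — not enough res2 and res4
Had the request been granted, T7, T9, T4 and T1 could never finish.


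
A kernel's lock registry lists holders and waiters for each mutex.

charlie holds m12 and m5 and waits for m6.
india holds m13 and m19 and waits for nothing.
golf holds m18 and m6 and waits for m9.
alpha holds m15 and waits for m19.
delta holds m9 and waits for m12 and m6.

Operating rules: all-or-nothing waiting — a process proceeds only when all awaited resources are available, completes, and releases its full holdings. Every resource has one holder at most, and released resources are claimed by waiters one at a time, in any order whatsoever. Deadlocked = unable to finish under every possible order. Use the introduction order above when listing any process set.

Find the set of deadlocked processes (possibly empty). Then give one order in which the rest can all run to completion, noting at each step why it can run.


Deadlocked: charlie, golf and delta.
Key observation: the loop charlie -> golf -> delta -> charlie blocks itself forever; no other process is dragged down with it.
A valid finishing order for the others: india, alpha.
Step-by-step check:
  run india (it waits on nothing); releases m13 and m19
  alpha: everything it awaited (m19) is free; runs, freeing m15


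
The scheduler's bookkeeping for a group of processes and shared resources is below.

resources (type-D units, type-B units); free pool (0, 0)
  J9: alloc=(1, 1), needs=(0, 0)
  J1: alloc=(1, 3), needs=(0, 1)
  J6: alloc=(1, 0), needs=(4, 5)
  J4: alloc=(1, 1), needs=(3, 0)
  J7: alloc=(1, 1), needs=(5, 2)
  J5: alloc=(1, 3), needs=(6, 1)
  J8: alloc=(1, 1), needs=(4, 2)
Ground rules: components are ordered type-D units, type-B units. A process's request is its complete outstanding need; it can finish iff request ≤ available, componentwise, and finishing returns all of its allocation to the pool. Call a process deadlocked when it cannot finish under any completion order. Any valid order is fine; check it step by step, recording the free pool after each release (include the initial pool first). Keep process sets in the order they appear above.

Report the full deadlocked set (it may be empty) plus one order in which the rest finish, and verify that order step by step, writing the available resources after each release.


The deadlocked set is J6, J4, J7, J5 and J8.
Key observation: once J9, J1 finish, the pool peaks at (2, 4) — and every remaining process still needs more type-D units than that.
The rest can finish in the order J9, J1. Check, step by step:
  pool = (0, 0)
  J9 needs (0, 0) <= (0, 0) -> finishes; pool += (1, 1) = (1, 1)
  J1 needs (0, 1) <= (1, 1) -> finishes; pool += (1, 3) = (2, 4)
The blocked processes can never fit:
  J6 still needs (4, 5) but only (2, 4) is free — short on type-D units and type-B units
  J4 still needs (3, 0) but only (2, 4) is free — short on type-D units
  J7 still needs (5, 2) but only (2, 4) is free — short on type-D units
  J5 still needs (6, 1) but only (2, 4) is free — short on type-D units
  J8 still needs (4, 2) but only (2, 4) is free — short on type-D units


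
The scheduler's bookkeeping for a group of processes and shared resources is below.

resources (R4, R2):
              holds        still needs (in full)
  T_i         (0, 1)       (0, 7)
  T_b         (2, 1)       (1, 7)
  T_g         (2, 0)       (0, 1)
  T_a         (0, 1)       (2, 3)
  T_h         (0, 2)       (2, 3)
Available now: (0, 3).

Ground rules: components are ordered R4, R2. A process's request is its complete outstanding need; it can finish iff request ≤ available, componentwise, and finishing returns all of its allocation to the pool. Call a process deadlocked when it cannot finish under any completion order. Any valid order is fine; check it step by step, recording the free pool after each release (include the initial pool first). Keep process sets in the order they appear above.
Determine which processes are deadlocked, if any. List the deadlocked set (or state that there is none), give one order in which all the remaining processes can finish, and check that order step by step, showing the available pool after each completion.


Deadlocked set: T_i and T_b.
Key observation: after T_g, T_h, T_a complete, (2, 6) is the best the pool ever gets, yet each leftover process wants more R2.
One completion order for the rest: T_g, T_h, T_a. Step-by-step check:
  pool = (0, 3)
  run T_g (needs (0, 1), free (0, 3)); after release of (2, 0) the pool is (2, 3)
  run T_h (needs (2, 3), free (2, 3)); after release of (0, 2) the pool is (2, 5)
  run T_a (needs (2, 3), free (2, 5)); after release of (0, 1) the pool is (2, 6)
The stuck group stays short no matter what:
  T_i still needs (0, 7) but only (2, 6) is free — short on R2
  T_b still needs (1, 7) but only (2, 6) is free — short on R2


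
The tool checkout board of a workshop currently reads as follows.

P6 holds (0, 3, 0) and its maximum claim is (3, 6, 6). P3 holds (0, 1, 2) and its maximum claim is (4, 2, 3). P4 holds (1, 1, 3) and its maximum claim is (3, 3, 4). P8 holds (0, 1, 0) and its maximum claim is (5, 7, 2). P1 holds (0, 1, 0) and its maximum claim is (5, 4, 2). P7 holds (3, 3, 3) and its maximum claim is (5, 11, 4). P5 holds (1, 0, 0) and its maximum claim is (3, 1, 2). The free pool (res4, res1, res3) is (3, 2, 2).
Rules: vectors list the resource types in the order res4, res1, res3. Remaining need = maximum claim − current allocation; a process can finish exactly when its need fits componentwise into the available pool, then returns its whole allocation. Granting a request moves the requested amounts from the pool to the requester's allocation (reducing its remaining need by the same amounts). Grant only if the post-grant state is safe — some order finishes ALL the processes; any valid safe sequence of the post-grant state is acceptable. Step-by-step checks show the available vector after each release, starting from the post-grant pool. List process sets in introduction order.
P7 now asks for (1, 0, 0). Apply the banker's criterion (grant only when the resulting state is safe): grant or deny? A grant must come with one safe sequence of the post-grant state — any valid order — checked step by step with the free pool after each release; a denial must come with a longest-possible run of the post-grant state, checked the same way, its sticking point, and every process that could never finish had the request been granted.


DENY. Granting would leave the state unsafe.
Key observation: after P5, P4, P3, P6 the pool peaks at (4, 7, 7), and each blocked process is short somewhere: P8 on res4; P1 on res4; P7 on res1.
After a pretend grant, a maximal execution: P5, P4, P3, P6 — then nothing else fits. Step-by-step check:
  pool = (2, 2, 2)
  P5 needs (2, 1, 2) <= (2, 2, 2) -> finishes; pool += (1, 0, 0) = (3, 2, 2)
  P4 needs (2, 2, 1) <= (3, 2, 2) -> finishes; pool += (1, 1, 3) = (4, 3, 5)
  P3 needs (4, 1, 1) <= (4, 3, 5) -> finishes; pool += (0, 1, 2) = (4, 4, 7)
  P6 needs (3, 3, 6) <= (4, 4, 7) -> finishes; pool += (0, 3, 0) = (4, 7, 7)
  P8 still needs (5, 6, 2) but only (4, 7, 7) is free — short on res4
  P1 still needs (5, 3, 2) but only (4, 7, 7) is free — short on res4
  P7 still needs (1, 8, 1) but only (4, 7, 7) is free — short on res1
Post-grant, the permanently blocked set is P8, P1 and P7.


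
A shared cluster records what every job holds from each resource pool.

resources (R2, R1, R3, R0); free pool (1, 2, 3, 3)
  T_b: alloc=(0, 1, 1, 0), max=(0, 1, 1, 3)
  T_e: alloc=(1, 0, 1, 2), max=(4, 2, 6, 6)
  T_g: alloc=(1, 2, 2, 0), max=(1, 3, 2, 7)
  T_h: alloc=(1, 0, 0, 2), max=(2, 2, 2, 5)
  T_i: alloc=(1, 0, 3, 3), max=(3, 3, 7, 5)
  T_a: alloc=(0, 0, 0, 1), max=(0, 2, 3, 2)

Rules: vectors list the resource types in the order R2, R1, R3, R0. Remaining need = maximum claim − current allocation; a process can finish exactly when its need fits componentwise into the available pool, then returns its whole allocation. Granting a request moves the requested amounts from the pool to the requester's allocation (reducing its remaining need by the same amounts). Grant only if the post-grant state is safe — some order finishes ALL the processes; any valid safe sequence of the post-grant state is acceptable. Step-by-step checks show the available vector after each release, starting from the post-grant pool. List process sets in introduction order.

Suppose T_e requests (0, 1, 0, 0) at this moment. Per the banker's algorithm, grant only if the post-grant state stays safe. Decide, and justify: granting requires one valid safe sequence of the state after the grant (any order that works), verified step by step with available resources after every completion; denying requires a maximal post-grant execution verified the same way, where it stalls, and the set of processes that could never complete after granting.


DENY — the pretend-granted state is unsafe.
Key observation: after T_b, T_h, T_a the pool peaks at (2, 2, 4, 6), and each blocked process is short somewhere: T_e on R2, R3; T_g on R0; T_i on R1.
After a pretend grant, a maximal execution: T_b, T_h, T_a — then nothing else fits. Check, step by step:
  pool = (1, 1, 3, 3)
  T_b needs (0, 0, 0, 3) <= (1, 1, 3, 3) -> finishes; pool += (0, 1, 1, 0) = (1, 2, 4, 3)
  T_h needs (1, 2, 2, 3) <= (1, 2, 4, 3) -> finishes; pool += (1, 0, 0, 2) = (2, 2, 4, 5)
  T_a needs (0, 2, 3, 1) <= (2, 2, 4, 5) -> finishes; pool += (0, 0, 0, 1) = (2, 2, 4, 6)
  blocked: T_e wants (3, 1, 5, 4), pool (2, 2, 4, 6) — not enough R2 and R3
  blocked: T_g wants (0, 1, 0, 7), pool (2, 2, 4, 6) — not enough R0
  blocked: T_i wants (2, 3, 4, 2), pool (2, 2, 4, 6) — not enough R1
Post-grant, the permanently blocked set is T_e, T_g and T_i.


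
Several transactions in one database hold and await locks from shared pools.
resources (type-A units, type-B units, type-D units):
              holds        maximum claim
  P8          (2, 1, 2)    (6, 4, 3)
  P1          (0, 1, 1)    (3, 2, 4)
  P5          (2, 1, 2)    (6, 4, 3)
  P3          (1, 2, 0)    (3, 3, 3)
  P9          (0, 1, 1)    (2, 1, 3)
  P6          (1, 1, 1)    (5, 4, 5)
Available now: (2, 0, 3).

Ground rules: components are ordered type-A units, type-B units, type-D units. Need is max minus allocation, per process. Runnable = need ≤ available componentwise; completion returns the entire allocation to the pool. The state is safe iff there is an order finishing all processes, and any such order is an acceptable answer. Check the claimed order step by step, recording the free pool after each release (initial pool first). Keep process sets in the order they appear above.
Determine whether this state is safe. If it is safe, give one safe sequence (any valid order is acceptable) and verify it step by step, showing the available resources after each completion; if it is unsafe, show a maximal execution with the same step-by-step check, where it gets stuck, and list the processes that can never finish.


UNSAFE — no complete ordering exists.
Key observation: the wall is type-A units: completing P9, P3, P1 brings the pool only to (3, 4, 5), and all the rest need more.
A maximal execution: P9, P3, P1 — then nothing else fits. Walking it through:
  pool = (2, 0, 3)
  run P9 (needs (2, 0, 2), free (2, 0, 3)); after release of (0, 1, 1) the pool is (2, 1, 4)
  run P3 (needs (2, 1, 3), free (2, 1, 4)); after release of (1, 2, 0) the pool is (3, 3, 4)
  run P1 (needs (3, 1, 3), free (3, 3, 4)); after release of (0, 1, 1) the pool is (3, 4, 5)
  P8 cannot run: need (4, 3, 1) vs free (3, 4, 5) (insufficient type-A units)
  P5 cannot run: need (4, 3, 1) vs free (3, 4, 5) (insufficient type-A units)
  P6 cannot run: need (4, 3, 4) vs free (3, 4, 5) (insufficient type-A units)
Never able to finish: P8, P5 and P6.


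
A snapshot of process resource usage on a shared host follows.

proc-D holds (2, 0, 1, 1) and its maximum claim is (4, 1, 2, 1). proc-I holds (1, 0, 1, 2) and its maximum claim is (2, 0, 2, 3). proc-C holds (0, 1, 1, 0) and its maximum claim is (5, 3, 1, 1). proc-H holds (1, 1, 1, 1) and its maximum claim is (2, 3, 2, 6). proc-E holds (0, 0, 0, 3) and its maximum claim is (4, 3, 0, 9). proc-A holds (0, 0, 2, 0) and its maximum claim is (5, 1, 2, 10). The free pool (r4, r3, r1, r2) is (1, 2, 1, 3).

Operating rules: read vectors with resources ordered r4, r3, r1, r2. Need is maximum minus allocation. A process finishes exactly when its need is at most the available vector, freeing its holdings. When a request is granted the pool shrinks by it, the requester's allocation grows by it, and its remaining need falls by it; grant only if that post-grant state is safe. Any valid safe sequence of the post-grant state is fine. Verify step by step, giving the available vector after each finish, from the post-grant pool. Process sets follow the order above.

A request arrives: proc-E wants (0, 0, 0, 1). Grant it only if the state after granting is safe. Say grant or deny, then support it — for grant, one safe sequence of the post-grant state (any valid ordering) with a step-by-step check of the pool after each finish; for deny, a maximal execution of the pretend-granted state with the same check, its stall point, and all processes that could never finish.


GRANT. The post-grant state is safe; one safe sequence: proc-I, proc-D, proc-H, proc-E, proc-A, proc-C.
Key observation: (1, 2, 1, 2) free after granting still covers proc-I first, and each release covers the next.
Check on the post-grant state, step by step:
  pool = (1, 2, 1, 2)
  proc-I: need (1, 0, 1, 1) fits (1, 2, 1, 2); releases (1, 0, 1, 2), pool now (2, 2, 2, 4)
  proc-D: need (2, 1, 1, 0) fits (2, 2, 2, 4); releases (2, 0, 1, 1), pool now (4, 2, 3, 5)
  proc-H: need (1, 2, 1, 5) fits (4, 2, 3, 5); releases (1, 1, 1, 1), pool now (5, 3, 4, 6)
  proc-E: need (4, 3, 0, 5) fits (5, 3, 4, 6); releases (0, 0, 0, 4), pool now (5, 3, 4, 10)
  proc-A: need (5, 1, 0, 10) fits (5, 3, 4, 10); releases (0, 0, 2, 0), pool now (5, 3, 6, 10)
  proc-C: need (5, 2, 0, 1) fits (5, 3, 6, 10); releases (0, 1, 1, 0), pool now (5, 4, 7, 10)


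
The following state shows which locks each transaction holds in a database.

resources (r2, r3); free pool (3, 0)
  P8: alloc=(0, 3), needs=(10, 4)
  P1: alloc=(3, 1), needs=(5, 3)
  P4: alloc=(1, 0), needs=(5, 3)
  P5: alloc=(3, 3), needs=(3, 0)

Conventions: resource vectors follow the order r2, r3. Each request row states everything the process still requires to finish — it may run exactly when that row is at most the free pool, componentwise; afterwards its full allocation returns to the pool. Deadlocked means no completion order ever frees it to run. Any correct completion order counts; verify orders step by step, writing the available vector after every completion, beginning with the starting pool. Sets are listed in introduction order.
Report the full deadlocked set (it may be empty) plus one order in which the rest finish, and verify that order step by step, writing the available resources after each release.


No process is deadlocked.
Key observation: P5 leads a chain of completions in which each release enables another process.
The rest can finish in the order P5, P1, P4, P8. Verifying each step:
  pool = (3, 0)
  P5: need (3, 0) fits (3, 0); releases (3, 3), pool now (6, 3)
  P1: need (5, 3) fits (6, 3); releases (3, 1), pool now (9, 4)
  P4: need (5, 3) fits (9, 4); releases (1, 0), pool now (10, 4)
  P8: need (10, 4) fits (10, 4); releases (0, 3), pool now (10, 7)


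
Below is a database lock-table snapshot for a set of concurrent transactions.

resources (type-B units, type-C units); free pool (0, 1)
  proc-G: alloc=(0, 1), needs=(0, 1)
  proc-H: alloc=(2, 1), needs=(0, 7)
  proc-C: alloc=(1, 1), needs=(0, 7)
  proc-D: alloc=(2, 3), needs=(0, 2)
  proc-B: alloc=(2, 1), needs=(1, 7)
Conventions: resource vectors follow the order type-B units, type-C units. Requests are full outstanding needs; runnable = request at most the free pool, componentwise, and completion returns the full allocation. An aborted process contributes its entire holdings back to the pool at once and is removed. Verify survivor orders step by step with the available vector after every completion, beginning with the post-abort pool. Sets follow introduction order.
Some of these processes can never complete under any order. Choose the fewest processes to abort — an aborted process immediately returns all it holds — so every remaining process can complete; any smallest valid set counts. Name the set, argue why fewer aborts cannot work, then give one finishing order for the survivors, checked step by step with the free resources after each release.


The answer: abort proc-C and proc-B.
Key observation: before aborting proc-C and proc-B, proc-H was permanently blocked — no order could ever run it; afterwards it completes at step 3.
Minimality, checking each single-abort alternative: proc-G alone leaves proc-H blocked (short on type-C units); proc-H alone leaves proc-C blocked (short on type-C units); proc-C alone leaves proc-H blocked (short on type-C units); proc-D alone leaves proc-H blocked (short on type-C units); proc-B alone leaves proc-H blocked (short on type-C units).
The survivors complete as proc-D, proc-G, proc-H. Verifying each step (starting from the post-abort pool):
  pool = (3, 3)
  proc-D: need (0, 2) fits (3, 3); releases (2, 3), pool now (5, 6)
  proc-G: need (0, 1) fits (5, 6); releases (0, 1), pool now (5, 7)
  proc-H: need (0, 7) fits (5, 7); releases (2, 1), pool now (7, 8)


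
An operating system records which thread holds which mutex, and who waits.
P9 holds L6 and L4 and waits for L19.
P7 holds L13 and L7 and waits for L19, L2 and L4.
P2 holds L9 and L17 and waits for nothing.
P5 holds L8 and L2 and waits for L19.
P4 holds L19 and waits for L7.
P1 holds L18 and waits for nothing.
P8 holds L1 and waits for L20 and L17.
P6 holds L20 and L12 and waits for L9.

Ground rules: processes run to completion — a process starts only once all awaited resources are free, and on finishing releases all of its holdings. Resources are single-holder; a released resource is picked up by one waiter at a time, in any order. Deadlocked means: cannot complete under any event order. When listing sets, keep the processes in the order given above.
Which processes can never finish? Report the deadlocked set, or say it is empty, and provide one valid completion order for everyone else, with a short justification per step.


The deadlocked set is P9, P7, P5 and P4.
Key observation: the wait chain closes on itself along P9 -> P4 -> P7 -> P9; P5 is caught in further circular waits.
A valid finishing order for the others: P2, P6, P1, P8.
Check, step by step:
  P2: no waits; runs immediately, freeing L9 and L17
  P6: everything it awaited (L9) is free; runs, freeing L20 and L12
  P1: no waits; runs immediately, freeing L18
  P8: everything it awaited (L20 and L17) is free; runs, freeing L1


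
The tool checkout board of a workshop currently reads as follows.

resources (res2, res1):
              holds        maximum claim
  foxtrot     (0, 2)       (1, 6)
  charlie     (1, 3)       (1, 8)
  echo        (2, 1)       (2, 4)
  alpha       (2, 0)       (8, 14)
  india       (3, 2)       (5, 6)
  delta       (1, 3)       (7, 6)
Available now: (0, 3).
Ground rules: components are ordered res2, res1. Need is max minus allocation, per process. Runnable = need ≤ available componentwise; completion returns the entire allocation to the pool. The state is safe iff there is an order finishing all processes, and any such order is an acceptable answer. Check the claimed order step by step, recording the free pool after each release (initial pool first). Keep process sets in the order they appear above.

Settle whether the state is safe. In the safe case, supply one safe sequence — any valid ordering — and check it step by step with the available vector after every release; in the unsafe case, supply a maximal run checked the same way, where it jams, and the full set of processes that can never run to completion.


SAFE — a valid safe sequence is echo, india, charlie, delta, foxtrot, alpha.
Key observation: at echo the run first touches a limit — (0, 3) against (0, 3), exact on a resource it actually requests.
Check, step by step:
  pool = (0, 3)
  echo: need (0, 3) fits (0, 3); releases (2, 1), pool now (2, 4)
  india: need (2, 4) fits (2, 4); releases (3, 2), pool now (5, 6)
  charlie: need (0, 5) fits (5, 6); releases (1, 3), pool now (6, 9)
  delta: need (6, 3) fits (6, 9); releases (1, 3), pool now (7, 12)
  foxtrot: need (1, 4) fits (7, 12); releases (0, 2), pool now (7, 14)
  alpha: need (6, 14) fits (7, 14); releases (2, 0), pool now (9, 14)


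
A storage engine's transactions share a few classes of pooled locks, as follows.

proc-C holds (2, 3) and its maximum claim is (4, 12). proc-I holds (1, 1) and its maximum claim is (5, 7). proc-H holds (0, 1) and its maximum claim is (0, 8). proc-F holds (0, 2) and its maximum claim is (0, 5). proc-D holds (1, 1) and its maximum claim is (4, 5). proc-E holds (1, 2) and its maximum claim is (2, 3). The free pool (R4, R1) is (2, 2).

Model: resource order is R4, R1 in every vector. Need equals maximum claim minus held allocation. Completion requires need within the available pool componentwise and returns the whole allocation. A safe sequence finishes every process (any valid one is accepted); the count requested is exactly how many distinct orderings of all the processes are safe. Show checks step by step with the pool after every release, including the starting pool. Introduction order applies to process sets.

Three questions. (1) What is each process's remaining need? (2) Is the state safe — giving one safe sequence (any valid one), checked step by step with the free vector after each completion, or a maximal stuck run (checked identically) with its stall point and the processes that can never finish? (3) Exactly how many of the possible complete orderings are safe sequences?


(1) Need matrix, components ordered R4, R1:
  proc-C: (2, 9)
  proc-I: (4, 6)
  proc-H: (0, 7)
  proc-F: (0, 3)
  proc-D: (3, 4)
  proc-E: (1, 1)
(2) The state is SAFE; one workable sequence: proc-E, proc-F, proc-D, proc-H, proc-I, proc-C.
Key observation: reading the order forward, proc-D is the first process whose need (3, 4) meets the free pool (3, 6) exactly on a resource it requests.
Walking it through:
  pool = (2, 2)
  proc-E needs (1, 1) <= (2, 2) -> finishes; pool += (1, 2) = (3, 4)
  proc-F needs (0, 3) <= (3, 4) -> finishes; pool += (0, 2) = (3, 6)
  proc-D needs (3, 4) <= (3, 6) -> finishes; pool += (1, 1) = (4, 7)
  proc-H needs (0, 7) <= (4, 7) -> finishes; pool += (0, 1) = (4, 8)
  proc-I needs (4, 6) <= (4, 8) -> finishes; pool += (1, 1) = (5, 9)
  proc-C needs (2, 9) <= (5, 9) -> finishes; pool += (2, 3) = (7, 12)
(3) The exact count: 4 of the possible complete orderings are safe sequences.


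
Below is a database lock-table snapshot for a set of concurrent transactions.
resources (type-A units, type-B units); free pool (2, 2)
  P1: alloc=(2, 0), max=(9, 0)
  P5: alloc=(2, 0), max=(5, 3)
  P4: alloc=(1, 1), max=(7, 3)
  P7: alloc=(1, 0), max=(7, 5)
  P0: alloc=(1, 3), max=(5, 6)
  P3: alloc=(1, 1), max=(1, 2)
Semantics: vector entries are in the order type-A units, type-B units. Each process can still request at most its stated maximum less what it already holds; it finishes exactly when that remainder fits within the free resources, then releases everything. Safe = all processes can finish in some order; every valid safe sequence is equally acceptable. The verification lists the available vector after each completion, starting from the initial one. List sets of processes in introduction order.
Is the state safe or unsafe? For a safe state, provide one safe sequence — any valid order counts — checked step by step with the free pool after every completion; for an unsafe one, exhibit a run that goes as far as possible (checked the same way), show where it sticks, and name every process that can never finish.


SAFE. One safe sequence: P3, P5, P0, P4, P7, P1.
Key observation: the first exact fit in this order is P5 — it needs (3, 3) with (3, 3) free, meeting a requested resource to the last unit.
Step-by-step check:
  pool = (2, 2)
  P3 needs (0, 1) <= (2, 2) -> finishes; pool += (1, 1) = (3, 3)
  P5 needs (3, 3) <= (3, 3) -> finishes; pool += (2, 0) = (5, 3)
  P0 needs (4, 3) <= (5, 3) -> finishes; pool += (1, 3) = (6, 6)
  P4 needs (6, 2) <= (6, 6) -> finishes; pool += (1, 1) = (7, 7)
  P7 needs (6, 5) <= (7, 7) -> finishes; pool += (1, 0) = (8, 7)
  P1 needs (7, 0) <= (8, 7) -> finishes; pool += (2, 0) = (10, 7)


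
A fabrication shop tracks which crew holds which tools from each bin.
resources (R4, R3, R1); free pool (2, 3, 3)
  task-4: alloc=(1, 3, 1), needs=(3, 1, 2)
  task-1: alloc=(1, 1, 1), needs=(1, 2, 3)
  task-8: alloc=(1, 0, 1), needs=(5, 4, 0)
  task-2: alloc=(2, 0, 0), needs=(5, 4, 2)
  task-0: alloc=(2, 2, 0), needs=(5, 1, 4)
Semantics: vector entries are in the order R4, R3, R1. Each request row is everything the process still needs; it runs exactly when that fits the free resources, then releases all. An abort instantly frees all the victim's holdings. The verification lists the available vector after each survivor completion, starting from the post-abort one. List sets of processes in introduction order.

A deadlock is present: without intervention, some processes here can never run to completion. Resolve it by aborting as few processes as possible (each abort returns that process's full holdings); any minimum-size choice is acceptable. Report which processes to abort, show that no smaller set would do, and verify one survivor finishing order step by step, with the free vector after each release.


Abort task-2.
Key observation: task-8 had no path to completion before; after the abort of task-2 ((2, 0, 0) returned), step 3 is where it fits.
Minimality: the empty abort set fails — the state is deadlocked as it stands.
One survivor order: task-1, task-4, task-8, task-0. Check, step by step (post-abort pool first):
  pool = (4, 3, 3)
  task-1: need (1, 2, 3) fits (4, 3, 3); releases (1, 1, 1), pool now (5, 4, 4)
  task-4: need (3, 1, 2) fits (5, 4, 4); releases (1, 3, 1), pool now (6, 7, 5)
  task-8: need (5, 4, 0) fits (6, 7, 5); releases (1, 0, 1), pool now (7, 7, 6)
  task-0: need (5, 1, 4) fits (7, 7, 6); releases (2, 2, 0), pool now (9, 9, 6)


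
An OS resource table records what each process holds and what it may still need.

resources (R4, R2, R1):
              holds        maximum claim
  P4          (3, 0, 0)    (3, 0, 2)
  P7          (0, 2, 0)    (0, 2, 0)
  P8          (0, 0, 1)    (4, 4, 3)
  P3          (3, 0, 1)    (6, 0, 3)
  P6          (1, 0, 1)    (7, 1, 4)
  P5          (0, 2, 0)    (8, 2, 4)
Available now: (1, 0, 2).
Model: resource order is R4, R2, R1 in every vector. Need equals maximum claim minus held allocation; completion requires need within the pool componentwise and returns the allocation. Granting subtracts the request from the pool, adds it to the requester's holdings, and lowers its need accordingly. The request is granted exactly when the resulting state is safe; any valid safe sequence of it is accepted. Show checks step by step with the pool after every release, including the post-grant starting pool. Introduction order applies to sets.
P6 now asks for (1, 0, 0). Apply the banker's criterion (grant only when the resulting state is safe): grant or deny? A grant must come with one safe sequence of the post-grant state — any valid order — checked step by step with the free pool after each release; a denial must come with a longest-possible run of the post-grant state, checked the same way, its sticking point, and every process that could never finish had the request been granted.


GRANT. The post-grant state is safe; one safe sequence: P4, P3, P7, P6, P5, P8.
Key observation: after the grant the pool drops to (0, 0, 2), which still lets P4 finish first and unwind the rest.
Step-by-step check of the post-grant state:
  pool = (0, 0, 2)
  P4 needs (0, 0, 2) <= (0, 0, 2) -> finishes; pool += (3, 0, 0) = (3, 0, 2)
  P3 needs (3, 0, 2) <= (3, 0, 2) -> finishes; pool += (3, 0, 1) = (6, 0, 3)
  P7 needs (0, 0, 0) <= (6, 0, 3) -> finishes; pool += (0, 2, 0) = (6, 2, 3)
  P6 needs (5, 1, 3) <= (6, 2, 3) -> finishes; pool += (2, 0, 1) = (8, 2, 4)
  P5 needs (8, 0, 4) <= (8, 2, 4) -> finishes; pool += (0, 2, 0) = (8, 4, 4)
  P8 needs (4, 4, 2) <= (8, 4, 4) -> finishes; pool += (0, 0, 1) = (8, 4, 5)


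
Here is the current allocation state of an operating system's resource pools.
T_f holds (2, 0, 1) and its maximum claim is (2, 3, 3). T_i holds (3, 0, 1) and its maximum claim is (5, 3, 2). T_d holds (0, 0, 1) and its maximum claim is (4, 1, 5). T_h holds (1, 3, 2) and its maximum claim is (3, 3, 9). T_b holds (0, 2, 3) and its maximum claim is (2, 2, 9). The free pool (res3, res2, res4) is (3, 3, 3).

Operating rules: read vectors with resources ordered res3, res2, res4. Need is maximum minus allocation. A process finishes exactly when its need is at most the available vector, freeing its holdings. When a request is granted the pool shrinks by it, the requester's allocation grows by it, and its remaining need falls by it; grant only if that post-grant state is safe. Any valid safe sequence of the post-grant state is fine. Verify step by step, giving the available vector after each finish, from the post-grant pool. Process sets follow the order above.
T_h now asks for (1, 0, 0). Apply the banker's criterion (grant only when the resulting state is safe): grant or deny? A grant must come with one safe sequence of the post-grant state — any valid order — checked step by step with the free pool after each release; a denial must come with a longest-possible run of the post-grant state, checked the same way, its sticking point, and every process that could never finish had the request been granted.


GRANT. The post-grant state is safe; one safe sequence: T_i, T_d, T_f, T_b, T_h.
Key observation: granting shrinks the pool to (2, 3, 3), yet T_i still fits and the chain goes through.
Check on the post-grant state, step by step:
  pool = (2, 3, 3)
  T_i needs (2, 3, 1) <= (2, 3, 3) -> finishes; pool += (3, 0, 1) = (5, 3, 4)
  T_d needs (4, 1, 4) <= (5, 3, 4) -> finishes; pool += (0, 0, 1) = (5, 3, 5)
  T_f needs (0, 3, 2) <= (5, 3, 5) -> finishes; pool += (2, 0, 1) = (7, 3, 6)
  T_b needs (2, 0, 6) <= (7, 3, 6) -> finishes; pool += (0, 2, 3) = (7, 5, 9)
  T_h needs (1, 0, 7) <= (7, 5, 9) -> finishes; pool += (2, 3, 2) = (9, 8, 11)


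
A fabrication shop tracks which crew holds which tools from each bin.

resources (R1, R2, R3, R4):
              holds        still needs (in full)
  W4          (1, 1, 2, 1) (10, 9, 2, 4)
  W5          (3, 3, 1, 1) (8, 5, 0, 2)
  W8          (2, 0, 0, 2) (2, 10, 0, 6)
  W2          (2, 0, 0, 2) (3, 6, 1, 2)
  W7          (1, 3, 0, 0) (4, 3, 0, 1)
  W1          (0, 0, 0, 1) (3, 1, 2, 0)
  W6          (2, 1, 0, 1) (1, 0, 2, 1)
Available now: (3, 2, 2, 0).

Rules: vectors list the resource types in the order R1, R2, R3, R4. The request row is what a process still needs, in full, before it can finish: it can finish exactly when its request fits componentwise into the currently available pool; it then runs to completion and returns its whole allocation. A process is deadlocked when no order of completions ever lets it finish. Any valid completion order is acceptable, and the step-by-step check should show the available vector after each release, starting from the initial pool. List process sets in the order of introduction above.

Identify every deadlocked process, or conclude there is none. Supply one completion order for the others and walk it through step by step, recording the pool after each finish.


The deadlocked set is empty.
Key observation: W1 fits the free pool immediately, and its release cascades until everyone finishes.
The rest can finish in the order W1, W6, W7, W2, W5, W4, W8. Verifying each step:
  pool = (3, 2, 2, 0)
  W1: need (3, 1, 2, 0) fits (3, 2, 2, 0); releases (0, 0, 0, 1), pool now (3, 2, 2, 1)
  W6: need (1, 0, 2, 1) fits (3, 2, 2, 1); releases (2, 1, 0, 1), pool now (5, 3, 2, 2)
  W7: need (4, 3, 0, 1) fits (5, 3, 2, 2); releases (1, 3, 0, 0), pool now (6, 6, 2, 2)
  W2: need (3, 6, 1, 2) fits (6, 6, 2, 2); releases (2, 0, 0, 2), pool now (8, 6, 2, 4)
  W5: need (8, 5, 0, 2) fits (8, 6, 2, 4); releases (3, 3, 1, 1), pool now (11, 9, 3, 5)
  W4: need (10, 9, 2, 4) fits (11, 9, 3, 5); releases (1, 1, 2, 1), pool now (12, 10, 5, 6)
  W8: need (2, 10, 0, 6) fits (12, 10, 5, 6); releases (2, 0, 0, 2), pool now (14, 10, 5, 8)
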